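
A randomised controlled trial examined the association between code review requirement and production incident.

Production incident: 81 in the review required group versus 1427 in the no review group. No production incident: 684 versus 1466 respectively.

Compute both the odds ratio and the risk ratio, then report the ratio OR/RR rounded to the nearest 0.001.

0.567

From the description: a = 81, b = 684, c = 1427, d = 1466.
OR = (81·1466)/(684·1427) = 118746/976068 = 0.12166
Risk in exposed = 81/765 = 0.10588; risk in unexposed = 1427/2893 = 0.49326; RR = 0.21466
OR/RR = 0.12166 / 0.21466 = 0.56675
The outcome is not rare, so the OR lies further from 1 than the RR.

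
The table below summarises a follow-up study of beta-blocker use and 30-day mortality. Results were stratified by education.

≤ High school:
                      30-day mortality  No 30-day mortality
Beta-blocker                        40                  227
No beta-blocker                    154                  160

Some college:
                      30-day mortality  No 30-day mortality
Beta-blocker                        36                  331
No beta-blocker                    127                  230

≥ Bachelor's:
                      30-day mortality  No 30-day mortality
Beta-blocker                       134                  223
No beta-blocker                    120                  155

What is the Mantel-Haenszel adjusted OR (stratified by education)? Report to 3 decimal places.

OR_MH = Σ(aᵢdᵢ/nᵢ) / Σ(bᵢcᵢ/nᵢ), where nᵢ is the stratum total.
Stratum 1 (≤ High school): n = 581; a·d/n = 40·160/581 = 11.0155; b·c/n = 227·154/581 = 60.1687
Stratum 2 (Some college): n = 724; a·d/n = 36·230/724 = 11.4365; b·c/n = 331·127/724 = 58.0622
Stratum 3 (≥ Bachelor's): n = 632; a·d/n = 134·155/632 = 32.8639; b·c/n = 223·120/632 = 42.3418
OR_MH = (11.0155 + 11.4365 + 32.8639) / (60.1687 + 58.0622 + 42.3418) = 55.3159 / 160.5726 = 0.34449

0.344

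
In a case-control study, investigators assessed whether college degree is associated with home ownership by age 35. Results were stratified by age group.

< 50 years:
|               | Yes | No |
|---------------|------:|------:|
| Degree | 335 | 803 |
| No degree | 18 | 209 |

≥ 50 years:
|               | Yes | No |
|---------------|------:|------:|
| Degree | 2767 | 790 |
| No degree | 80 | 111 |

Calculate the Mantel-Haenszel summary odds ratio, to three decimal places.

OR_MH = Σ(aᵢdᵢ/nᵢ) / Σ(bᵢcᵢ/nᵢ), where nᵢ is the stratum total.
Stratum 1 (< 50 years): n = 1365; a·d/n = 335·209/1365 = 51.2930; b·c/n = 803·18/1365 = 10.5890
Stratum 2 (≥ 50 years): n = 3748; a·d/n = 2767·111/3748 = 81.9469; b·c/n = 790·80/3748 = 16.8623
OR_MH = (51.2930 + 81.9469) / (10.5890 + 16.8623) = 133.2399 / 27.4513 = 4.85368

4.854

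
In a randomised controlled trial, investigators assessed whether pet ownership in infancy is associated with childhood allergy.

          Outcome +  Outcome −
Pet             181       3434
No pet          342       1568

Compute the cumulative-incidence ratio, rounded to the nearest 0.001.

0.280

Cells: a = 181, b = 3434, c = 342, d = 1568.
Risk in exposed = 181/3615 = 0.05007; risk in unexposed = 342/1910 = 0.17906.
RR = 0.05007 / 0.17906 = 0.27963
The risk is 72% lower among the exposed than among the unexposed.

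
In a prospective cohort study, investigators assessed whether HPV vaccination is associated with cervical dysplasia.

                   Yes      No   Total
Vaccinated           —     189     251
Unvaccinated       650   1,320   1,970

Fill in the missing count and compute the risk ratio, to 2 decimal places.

0.75

The missing cell is in the exposed row: 251 − 189 = 62.
So a = 62, b = 189, c = 650, d = 1320.
RR = [a/(a+b)] / [c/(c+d)] = (62/251) / (650/1970) = 0.24701/0.32995 = 0.74864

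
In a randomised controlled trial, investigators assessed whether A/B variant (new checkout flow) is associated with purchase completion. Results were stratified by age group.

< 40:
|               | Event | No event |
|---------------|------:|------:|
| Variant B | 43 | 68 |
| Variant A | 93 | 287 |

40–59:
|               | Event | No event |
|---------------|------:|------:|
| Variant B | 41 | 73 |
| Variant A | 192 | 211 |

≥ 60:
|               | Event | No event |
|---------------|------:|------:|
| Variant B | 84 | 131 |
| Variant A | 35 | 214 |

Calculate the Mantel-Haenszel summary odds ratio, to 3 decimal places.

1.616

OR_MH = Σ(aᵢdᵢ/nᵢ) / Σ(bᵢcᵢ/nᵢ), where nᵢ is the stratum total.
Stratum 1 (< 40): n = 491; a·d/n = 43·287/491 = 25.1344; b·c/n = 68·93/491 = 12.8798
Stratum 2 (40–59): n = 517; a·d/n = 41·211/517 = 16.7331; b·c/n = 73·192/517 = 27.1103
Stratum 3 (≥ 60): n = 464; a·d/n = 84·214/464 = 38.7414; b·c/n = 131·35/464 = 9.8815
OR_MH = (25.1344 + 16.7331 + 38.7414) / (12.8798 + 27.1103 + 9.8815) = 80.6089 / 49.8716 = 1.61633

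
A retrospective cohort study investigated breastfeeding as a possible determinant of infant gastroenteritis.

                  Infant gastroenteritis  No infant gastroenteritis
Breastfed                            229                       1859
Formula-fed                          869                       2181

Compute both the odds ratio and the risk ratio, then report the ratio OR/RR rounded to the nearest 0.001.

Cells: a = 229, b = 1859, c = 869, d = 2181.
OR = (229·2181)/(1859·869) = 499449/1615471 = 0.30917
Risk in exposed = 229/2088 = 0.10967; risk in unexposed = 869/3050 = 0.28492; RR = 0.38493
OR/RR = 0.30917 / 0.38493 = 0.80317
The outcome is not rare, so the OR lies further from 1 than the RR.

0.803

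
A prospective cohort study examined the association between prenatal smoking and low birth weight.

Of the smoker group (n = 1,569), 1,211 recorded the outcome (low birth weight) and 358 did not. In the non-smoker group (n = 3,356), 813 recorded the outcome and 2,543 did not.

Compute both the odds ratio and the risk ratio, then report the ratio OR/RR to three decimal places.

3.321

From the description: a = 1211, b = 358, c = 813, d = 2543.
OR = (1211·2543)/(358·813) = 3079573/291054 = 10.58076
Risk in exposed = 1211/1569 = 0.77183; risk in unexposed = 813/3356 = 0.24225; RR = 3.18605
OR/RR = 10.58076 / 3.18605 = 3.32097
The outcome is not rare, so the OR lies further from 1 than the RR.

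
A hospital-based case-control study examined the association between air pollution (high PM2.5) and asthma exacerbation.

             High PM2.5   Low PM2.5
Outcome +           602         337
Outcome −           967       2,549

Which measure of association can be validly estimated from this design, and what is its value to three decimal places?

Reading the table with exposure as columns: a = 602 (High PM2.5, case), b = 967 (High PM2.5, non-case), c = 337 (Low PM2.5, case), d = 2549.
This is a hospital-based case-control study: participants were sampled on outcome status, so risks in the source population cannot be estimated directly — relative risk is not valid here. The odds ratio is the appropriate measure.
OR = (a·d)/(b·c) = (602 × 2549) / (967 × 337) = 1534498 / 325879 = 4.70880

4.709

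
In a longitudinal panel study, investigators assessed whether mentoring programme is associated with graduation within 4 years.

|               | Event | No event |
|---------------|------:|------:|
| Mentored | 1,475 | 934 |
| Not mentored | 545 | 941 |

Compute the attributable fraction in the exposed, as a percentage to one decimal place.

40.1

Cells: a = 1475, b = 934, c = 545, d = 941.
Risk in exposed = 1475/2409 = 0.61229; risk in unexposed = 545/1486 = 0.36676.
RR = 0.61229/0.36676 = 1.66947
AR% = (RR − 1)/RR × 100 = (1.66947 − 1)/1.66947 × 100 = 40.1006%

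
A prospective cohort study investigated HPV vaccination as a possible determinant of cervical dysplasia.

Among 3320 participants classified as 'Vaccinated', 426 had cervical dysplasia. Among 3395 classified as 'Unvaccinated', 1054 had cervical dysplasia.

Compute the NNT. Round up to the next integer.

Risk in treated group = 426/3320 = 0.12831; risk in control = 1054/3395 = 0.31046.
Absolute risk reduction = 0.31046 − 0.12831 = 0.18214
NNT = 1 / ARR = 1 / 0.18214 = 5.490 → round up → 6

6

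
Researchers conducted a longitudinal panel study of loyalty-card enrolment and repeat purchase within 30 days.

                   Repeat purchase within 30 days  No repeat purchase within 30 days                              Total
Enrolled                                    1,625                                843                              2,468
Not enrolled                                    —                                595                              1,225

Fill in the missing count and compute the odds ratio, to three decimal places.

The missing cell is in the unexposed row: 1225 − 595 = 630.
So a = 1625, b = 843, c = 630, d = 595.
OR = (a·d)/(b·c) = (1625 × 595) / (843 × 630) = 966875 / 531090 = 1.82055

1.821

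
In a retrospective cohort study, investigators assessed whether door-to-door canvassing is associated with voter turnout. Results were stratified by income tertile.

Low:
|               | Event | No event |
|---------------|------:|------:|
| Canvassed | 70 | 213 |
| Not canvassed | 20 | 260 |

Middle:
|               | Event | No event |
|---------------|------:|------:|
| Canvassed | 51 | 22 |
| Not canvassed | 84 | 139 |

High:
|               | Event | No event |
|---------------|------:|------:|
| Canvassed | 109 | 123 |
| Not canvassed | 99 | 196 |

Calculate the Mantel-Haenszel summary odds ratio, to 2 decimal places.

OR_MH = Σ(aᵢdᵢ/nᵢ) / Σ(bᵢcᵢ/nᵢ), where nᵢ is the stratum total.
Stratum 1 (Low): n = 563; a·d/n = 70·260/563 = 32.3268; b·c/n = 213·20/563 = 7.5666
Stratum 2 (Middle): n = 296; a·d/n = 51·139/296 = 23.9493; b·c/n = 22·84/296 = 6.2432
Stratum 3 (High): n = 527; a·d/n = 109·196/527 = 40.5389; b·c/n = 123·99/527 = 23.1063
OR_MH = (32.3268 + 23.9493 + 40.5389) / (7.5666 + 6.2432 + 23.1063) = 96.8150 / 36.9161 = 2.62257

2.62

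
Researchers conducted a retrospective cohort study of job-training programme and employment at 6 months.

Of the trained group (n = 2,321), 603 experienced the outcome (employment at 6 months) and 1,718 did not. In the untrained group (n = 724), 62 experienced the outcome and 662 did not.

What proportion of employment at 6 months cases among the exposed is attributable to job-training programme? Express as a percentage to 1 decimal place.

From the description: a = 603, b = 1718, c = 62, d = 662.
Risk in exposed = 603/2321 = 0.25980; risk in unexposed = 62/724 = 0.08564.
RR = 0.25980/0.08564 = 3.03381
AR% = (RR − 1)/RR × 100 = (3.03381 − 1)/3.03381 × 100 = 67.0382%

67.0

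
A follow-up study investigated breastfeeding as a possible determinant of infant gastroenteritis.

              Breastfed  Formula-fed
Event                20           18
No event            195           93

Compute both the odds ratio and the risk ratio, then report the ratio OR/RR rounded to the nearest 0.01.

Reading the table with exposure as columns: a = 20 (Breastfed, case), b = 195 (Breastfed, non-case), c = 18 (Formula-fed, case), d = 93.
OR = (20·93)/(195·18) = 1860/3510 = 0.52991
Risk in exposed = 20/215 = 0.09302; risk in unexposed = 18/111 = 0.16216; RR = 0.57364
OR/RR = 0.52991 / 0.57364 = 0.92377
The outcome is not rare, so the OR lies further from 1 than the RR.

0.92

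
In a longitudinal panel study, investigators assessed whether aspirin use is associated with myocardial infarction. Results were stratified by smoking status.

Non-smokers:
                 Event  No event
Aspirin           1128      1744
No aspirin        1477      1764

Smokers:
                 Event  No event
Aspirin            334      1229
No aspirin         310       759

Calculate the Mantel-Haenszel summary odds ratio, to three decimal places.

0.745

OR_MH = Σ(aᵢdᵢ/nᵢ) / Σ(bᵢcᵢ/nᵢ), where nᵢ is the stratum total.
Stratum 1 (Non-smokers): n = 6113; a·d/n = 1128·1764/6113 = 325.5017; b·c/n = 1744·1477/6113 = 421.3787
Stratum 2 (Smokers): n = 2632; a·d/n = 334·759/2632 = 96.3169; b·c/n = 1229·310/2632 = 144.7530
OR_MH = (325.5017 + 96.3169) / (421.3787 + 144.7530) = 421.8186 / 566.1317 = 0.74509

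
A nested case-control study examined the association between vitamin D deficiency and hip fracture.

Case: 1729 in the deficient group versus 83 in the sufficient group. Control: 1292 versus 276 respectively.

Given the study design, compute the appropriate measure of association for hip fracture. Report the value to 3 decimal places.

4.450

From the description: a = 1729, b = 1292, c = 83, d = 276.
This is a nested case-control study: participants were sampled on outcome status, so risks in the source population cannot be estimated directly — relative risk is not valid here. The odds ratio is the appropriate measure.
OR = (a·d)/(b·c) = (1729 × 276) / (1292 × 83) = 477204 / 107236 = 4.45004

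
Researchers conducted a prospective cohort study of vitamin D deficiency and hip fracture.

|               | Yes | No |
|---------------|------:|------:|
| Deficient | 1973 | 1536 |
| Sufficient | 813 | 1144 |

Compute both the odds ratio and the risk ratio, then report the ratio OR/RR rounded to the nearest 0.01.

1.34

Cells: a = 1973, b = 1536, c = 813, d = 1144.
OR = (1973·1144)/(1536·813) = 2257112/1248768 = 1.80747
Risk in exposed = 1973/3509 = 0.56227; risk in unexposed = 813/1957 = 0.41543; RR = 1.35346
OR/RR = 1.80747 / 1.35346 = 1.33545
The outcome is not rare, so the OR lies further from 1 than the RR.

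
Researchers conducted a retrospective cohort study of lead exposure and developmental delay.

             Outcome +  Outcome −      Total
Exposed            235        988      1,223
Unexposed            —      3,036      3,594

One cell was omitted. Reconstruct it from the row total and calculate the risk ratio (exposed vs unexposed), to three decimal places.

The missing cell is in the unexposed row: 3594 − 3036 = 558.
So a = 235, b = 988, c = 558, d = 3036.
RR = [a/(a+b)] / [c/(c+d)] = (235/1223) / (558/3594) = 0.19215/0.15526 = 1.23761

1.238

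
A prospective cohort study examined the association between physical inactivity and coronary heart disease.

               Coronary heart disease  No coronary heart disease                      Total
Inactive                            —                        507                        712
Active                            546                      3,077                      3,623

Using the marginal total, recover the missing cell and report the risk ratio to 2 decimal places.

1.91

The missing cell is in the exposed row: 712 − 507 = 205.
So a = 205, b = 507, c = 546, d = 3077.
RR = [a/(a+b)] / [c/(c+d)] = (205/712) / (546/3623) = 0.28792/0.15070 = 1.91051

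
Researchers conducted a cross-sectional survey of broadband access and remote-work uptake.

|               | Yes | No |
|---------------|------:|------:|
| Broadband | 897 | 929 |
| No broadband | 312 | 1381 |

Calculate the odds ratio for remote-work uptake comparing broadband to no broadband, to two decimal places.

4.27

Cells: a = 897, b = 929, c = 312, d = 1381.
OR = (a·d)/(b·c) = (897 × 1381) / (929 × 312) = 1238757 / 289848 = 4.27382
The odds of remote-work uptake are about 4.27 times as high in the broadband group.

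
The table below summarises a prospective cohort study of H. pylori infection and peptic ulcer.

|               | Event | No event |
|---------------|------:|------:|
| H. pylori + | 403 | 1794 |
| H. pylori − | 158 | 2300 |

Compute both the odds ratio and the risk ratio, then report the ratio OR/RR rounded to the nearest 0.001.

1.146

Cells: a = 403, b = 1794, c = 158, d = 2300.
OR = (403·2300)/(1794·158) = 926900/283452 = 3.27004
Risk in exposed = 403/2197 = 0.18343; risk in unexposed = 158/2458 = 0.06428; RR = 2.85364
OR/RR = 3.27004 / 2.85364 = 1.14592
The outcome is not rare, so the OR lies further from 1 than the RR.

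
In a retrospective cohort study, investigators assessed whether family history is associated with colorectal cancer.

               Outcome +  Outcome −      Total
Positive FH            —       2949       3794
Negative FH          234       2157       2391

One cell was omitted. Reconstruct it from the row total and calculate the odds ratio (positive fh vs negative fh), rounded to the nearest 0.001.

2.641

The missing cell is in the exposed row: 3794 − 2949 = 845.
So a = 845, b = 2949, c = 234, d = 2157.
OR = (a·d)/(b·c) = (845 × 2157) / (2949 × 234) = 1822665 / 690066 = 2.64129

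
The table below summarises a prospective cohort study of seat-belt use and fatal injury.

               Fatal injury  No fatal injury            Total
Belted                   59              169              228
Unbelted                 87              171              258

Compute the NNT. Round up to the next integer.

Risk in treated group = 59/228 = 0.25877; risk in control = 87/258 = 0.33721.
Absolute risk reduction = 0.33721 − 0.25877 = 0.07844
NNT = 1 / ARR = 1 / 0.07844 = 12.749 → round up → 13

13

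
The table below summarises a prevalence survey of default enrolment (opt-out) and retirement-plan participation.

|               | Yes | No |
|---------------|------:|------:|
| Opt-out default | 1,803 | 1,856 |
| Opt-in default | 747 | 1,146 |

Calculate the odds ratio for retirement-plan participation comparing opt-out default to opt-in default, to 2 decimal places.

1.49

Cells: a = 1803, b = 1856, c = 747, d = 1146.
OR = (a·d)/(b·c) = (1803 × 1146) / (1856 × 747) = 2066238 / 1386432 = 1.49033
The odds of retirement-plan participation are about 1.49 times as high in the opt-out default group.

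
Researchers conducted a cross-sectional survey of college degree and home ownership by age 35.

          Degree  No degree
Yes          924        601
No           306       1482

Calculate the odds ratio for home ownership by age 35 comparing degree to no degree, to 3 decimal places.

Reading the table with exposure as columns: a = 924 (Degree, case), b = 306 (Degree, non-case), c = 601 (No degree, case), d = 1482.
OR = (a·d)/(b·c) = (924 × 1482) / (306 × 601) = 1369368 / 183906 = 7.44602
The odds of home ownership by age 35 are about 7.45 times as high in the degree group.

7.446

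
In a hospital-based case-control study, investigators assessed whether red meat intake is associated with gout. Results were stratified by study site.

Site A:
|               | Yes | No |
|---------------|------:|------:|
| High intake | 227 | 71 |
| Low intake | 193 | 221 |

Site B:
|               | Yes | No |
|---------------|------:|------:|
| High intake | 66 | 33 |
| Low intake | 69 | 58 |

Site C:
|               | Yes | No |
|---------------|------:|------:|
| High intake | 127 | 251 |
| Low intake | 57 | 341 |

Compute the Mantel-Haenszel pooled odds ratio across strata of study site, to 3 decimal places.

OR_MH = Σ(aᵢdᵢ/nᵢ) / Σ(bᵢcᵢ/nᵢ), where nᵢ is the stratum total.
Stratum 1 (Site A): n = 712; a·d/n = 227·221/712 = 70.4593; b·c/n = 71·193/712 = 19.2458
Stratum 2 (Site B): n = 226; a·d/n = 66·58/226 = 16.9381; b·c/n = 33·69/226 = 10.0752
Stratum 3 (Site C): n = 776; a·d/n = 127·341/776 = 55.8080; b·c/n = 251·57/776 = 18.4369
OR_MH = (70.4593 + 16.9381 + 55.8080) / (19.2458 + 10.0752 + 18.4369) = 143.2053 / 47.7579 = 2.99857

2.999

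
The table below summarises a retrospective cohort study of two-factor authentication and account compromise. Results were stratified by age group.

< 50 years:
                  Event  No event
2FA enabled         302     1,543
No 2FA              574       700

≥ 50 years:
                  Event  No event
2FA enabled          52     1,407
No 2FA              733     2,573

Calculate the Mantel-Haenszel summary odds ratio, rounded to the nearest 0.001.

OR_MH = Σ(aᵢdᵢ/nᵢ) / Σ(bᵢcᵢ/nᵢ), where nᵢ is the stratum total.
Stratum 1 (< 50 years): n = 3119; a·d/n = 302·700/3119 = 67.7781; b·c/n = 1543·574/3119 = 283.9634
Stratum 2 (≥ 50 years): n = 4765; a·d/n = 52·2573/4765 = 28.0789; b·c/n = 1407·733/4765 = 216.4388
OR_MH = (67.7781 + 28.0789) / (283.9634 + 216.4388) = 95.8570 / 500.4023 = 0.19156

0.192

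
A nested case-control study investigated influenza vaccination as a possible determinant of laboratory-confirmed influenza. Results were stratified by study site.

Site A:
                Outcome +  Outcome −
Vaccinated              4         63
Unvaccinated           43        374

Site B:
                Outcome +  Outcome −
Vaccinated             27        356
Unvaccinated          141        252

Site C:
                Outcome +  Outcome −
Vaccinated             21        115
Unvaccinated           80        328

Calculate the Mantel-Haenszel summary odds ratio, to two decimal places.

0.28

OR_MH = Σ(aᵢdᵢ/nᵢ) / Σ(bᵢcᵢ/nᵢ), where nᵢ is the stratum total.
Stratum 1 (Site A): n = 484; a·d/n = 4·374/484 = 3.0909; b·c/n = 63·43/484 = 5.5971
Stratum 2 (Site B): n = 776; a·d/n = 27·252/776 = 8.7680; b·c/n = 356·141/776 = 64.6856
Stratum 3 (Site C): n = 544; a·d/n = 21·328/544 = 12.6618; b·c/n = 115·80/544 = 16.9118
OR_MH = (3.0909 + 8.7680 + 12.6618) / (5.5971 + 64.6856 + 16.9118) = 24.5207 / 87.1944 = 0.28122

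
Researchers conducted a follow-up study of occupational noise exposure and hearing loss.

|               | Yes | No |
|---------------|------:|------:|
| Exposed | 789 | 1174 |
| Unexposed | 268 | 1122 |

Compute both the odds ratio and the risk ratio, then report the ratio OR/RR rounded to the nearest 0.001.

1.350

Cells: a = 789, b = 1174, c = 268, d = 1122.
OR = (789·1122)/(1174·268) = 885258/314632 = 2.81363
Risk in exposed = 789/1963 = 0.40194; risk in unexposed = 268/1390 = 0.19281; RR = 2.08467
OR/RR = 2.81363 / 2.08467 = 1.34968
The outcome is not rare, so the OR lies further from 1 than the RR.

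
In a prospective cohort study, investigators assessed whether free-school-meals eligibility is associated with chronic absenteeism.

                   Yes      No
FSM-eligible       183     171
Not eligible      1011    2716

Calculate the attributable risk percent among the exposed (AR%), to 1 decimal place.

Cells: a = 183, b = 171, c = 1011, d = 2716.
Risk in exposed = 183/354 = 0.51695; risk in unexposed = 1011/3727 = 0.27126.
RR = 0.51695/0.27126 = 1.90571
AR% = (RR − 1)/RR × 100 = (1.90571 − 1)/1.90571 × 100 = 47.5260%

47.5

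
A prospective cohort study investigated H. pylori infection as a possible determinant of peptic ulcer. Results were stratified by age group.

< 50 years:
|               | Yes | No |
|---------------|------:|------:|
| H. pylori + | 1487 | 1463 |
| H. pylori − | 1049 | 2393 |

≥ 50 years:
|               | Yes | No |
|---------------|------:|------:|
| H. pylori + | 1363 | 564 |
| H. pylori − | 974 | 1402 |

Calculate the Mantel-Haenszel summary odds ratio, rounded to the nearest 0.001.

OR_MH = Σ(aᵢdᵢ/nᵢ) / Σ(bᵢcᵢ/nᵢ), where nᵢ is the stratum total.
Stratum 1 (< 50 years): n = 6392; a·d/n = 1487·2393/6392 = 556.6945; b·c/n = 1463·1049/6392 = 240.0950
Stratum 2 (≥ 50 years): n = 4303; a·d/n = 1363·1402/4303 = 444.0916; b·c/n = 564·974/4303 = 127.6635
OR_MH = (556.6945 + 444.0916) / (240.0950 + 127.6635) = 1000.7860 / 367.7585 = 2.72131

2.721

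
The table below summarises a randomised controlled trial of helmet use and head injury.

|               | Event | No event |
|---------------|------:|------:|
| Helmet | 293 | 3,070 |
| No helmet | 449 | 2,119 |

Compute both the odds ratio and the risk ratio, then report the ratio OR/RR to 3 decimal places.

0.904

Cells: a = 293, b = 3070, c = 449, d = 2119.
OR = (293·2119)/(3070·449) = 620867/1378430 = 0.45042
Risk in exposed = 293/3363 = 0.08712; risk in unexposed = 449/2568 = 0.17484; RR = 0.49830
OR/RR = 0.45042 / 0.49830 = 0.90391
The outcome is not rare, so the OR lies further from 1 than the RR.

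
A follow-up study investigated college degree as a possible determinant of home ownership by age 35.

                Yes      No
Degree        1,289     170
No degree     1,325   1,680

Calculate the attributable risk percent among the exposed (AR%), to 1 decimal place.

50.1

Cells: a = 1289, b = 170, c = 1325, d = 1680.
Risk in exposed = 1289/1459 = 0.88348; risk in unexposed = 1325/3005 = 0.44093.
RR = 0.88348/0.44093 = 2.00367
AR% = (RR − 1)/RR × 100 = (2.00367 − 1)/2.00367 × 100 = 50.0916%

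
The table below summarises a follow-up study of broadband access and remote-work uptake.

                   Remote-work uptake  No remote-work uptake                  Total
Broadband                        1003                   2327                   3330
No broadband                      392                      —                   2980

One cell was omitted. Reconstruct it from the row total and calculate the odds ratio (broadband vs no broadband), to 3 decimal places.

2.846

The missing cell is in the unexposed row: 2980 − 392 = 2588.
So a = 1003, b = 2327, c = 392, d = 2588.
OR = (a·d)/(b·c) = (1003 × 2588) / (2327 × 392) = 2595764 / 912184 = 2.84566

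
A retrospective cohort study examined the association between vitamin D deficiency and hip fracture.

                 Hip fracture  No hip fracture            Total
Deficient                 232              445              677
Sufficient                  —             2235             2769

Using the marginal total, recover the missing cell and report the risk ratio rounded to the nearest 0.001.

The missing cell is in the unexposed row: 2769 − 2235 = 534.
So a = 232, b = 445, c = 534, d = 2235.
RR = [a/(a+b)] / [c/(c+d)] = (232/677) / (534/2769) = 0.34269/0.19285 = 1.77697

1.777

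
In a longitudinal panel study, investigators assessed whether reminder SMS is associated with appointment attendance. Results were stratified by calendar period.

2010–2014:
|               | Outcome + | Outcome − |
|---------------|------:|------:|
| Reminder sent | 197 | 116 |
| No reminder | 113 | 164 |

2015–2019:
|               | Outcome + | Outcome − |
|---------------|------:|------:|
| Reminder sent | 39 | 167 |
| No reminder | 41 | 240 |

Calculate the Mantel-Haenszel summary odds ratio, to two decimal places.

2.04

OR_MH = Σ(aᵢdᵢ/nᵢ) / Σ(bᵢcᵢ/nᵢ), where nᵢ is the stratum total.
Stratum 1 (2010–2014): n = 590; a·d/n = 197·164/590 = 54.7593; b·c/n = 116·113/590 = 22.2169
Stratum 2 (2015–2019): n = 487; a·d/n = 39·240/487 = 19.2197; b·c/n = 167·41/487 = 14.0595
OR_MH = (54.7593 + 19.2197) / (22.2169 + 14.0595) = 73.9790 / 36.2765 = 2.03931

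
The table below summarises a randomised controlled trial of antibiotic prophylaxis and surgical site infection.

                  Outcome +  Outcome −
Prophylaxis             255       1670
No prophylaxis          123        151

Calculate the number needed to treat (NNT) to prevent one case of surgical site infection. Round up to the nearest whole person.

4

Risk in treated group = 255/1925 = 0.13247; risk in control = 123/274 = 0.44891.
Absolute risk reduction = 0.44891 − 0.13247 = 0.31644
NNT = 1 / ARR = 1 / 0.31644 = 3.160 → round up → 4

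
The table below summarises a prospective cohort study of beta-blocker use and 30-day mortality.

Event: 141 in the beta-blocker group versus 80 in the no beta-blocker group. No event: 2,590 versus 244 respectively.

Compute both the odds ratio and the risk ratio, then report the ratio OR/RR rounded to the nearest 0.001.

0.794

From the description: a = 141, b = 2590, c = 80, d = 244.
OR = (141·244)/(2590·80) = 34404/207200 = 0.16604
Risk in exposed = 141/2731 = 0.05163; risk in unexposed = 80/324 = 0.24691; RR = 0.20910
OR/RR = 0.16604 / 0.20910 = 0.79408
The outcome is not rare, so the OR lies further from 1 than the RR.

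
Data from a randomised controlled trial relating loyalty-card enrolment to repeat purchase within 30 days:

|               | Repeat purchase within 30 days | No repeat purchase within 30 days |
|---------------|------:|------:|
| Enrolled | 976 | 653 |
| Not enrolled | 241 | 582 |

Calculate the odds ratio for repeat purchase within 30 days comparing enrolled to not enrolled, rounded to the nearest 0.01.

Cells: a = 976, b = 653, c = 241, d = 582.
OR = (a·d)/(b·c) = (976 × 582) / (653 × 241) = 568032 / 157373 = 3.60946
The odds of repeat purchase within 30 days are about 3.61 times as high in the enrolled group.

3.61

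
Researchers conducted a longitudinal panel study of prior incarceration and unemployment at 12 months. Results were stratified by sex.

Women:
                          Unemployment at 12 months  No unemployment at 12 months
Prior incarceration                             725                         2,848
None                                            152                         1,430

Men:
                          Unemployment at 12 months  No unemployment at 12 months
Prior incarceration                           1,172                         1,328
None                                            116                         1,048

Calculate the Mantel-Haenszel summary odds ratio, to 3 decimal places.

4.256

OR_MH = Σ(aᵢdᵢ/nᵢ) / Σ(bᵢcᵢ/nᵢ), where nᵢ is the stratum total.
Stratum 1 (Women): n = 5155; a·d/n = 725·1430/5155 = 201.1154; b·c/n = 2848·152/5155 = 83.9759
Stratum 2 (Men): n = 3664; a·d/n = 1172·1048/3664 = 335.2227; b·c/n = 1328·116/3664 = 42.0437
OR_MH = (201.1154 + 335.2227) / (83.9759 + 42.0437) = 536.3381 / 126.0196 = 4.25599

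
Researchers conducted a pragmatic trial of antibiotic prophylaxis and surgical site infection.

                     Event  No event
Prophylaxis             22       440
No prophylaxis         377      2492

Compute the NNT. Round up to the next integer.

12

Risk in treated group = 22/462 = 0.04762; risk in control = 377/2869 = 0.13140.
Absolute risk reduction = 0.13140 − 0.04762 = 0.08379
NNT = 1 / ARR = 1 / 0.08379 = 11.935 → round up → 12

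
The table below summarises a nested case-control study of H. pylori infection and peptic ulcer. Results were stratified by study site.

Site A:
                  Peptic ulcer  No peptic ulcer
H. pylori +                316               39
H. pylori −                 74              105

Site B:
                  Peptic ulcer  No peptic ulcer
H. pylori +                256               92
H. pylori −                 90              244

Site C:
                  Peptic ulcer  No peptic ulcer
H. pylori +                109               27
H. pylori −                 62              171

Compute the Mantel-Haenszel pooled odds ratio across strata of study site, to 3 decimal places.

9.249

OR_MH = Σ(aᵢdᵢ/nᵢ) / Σ(bᵢcᵢ/nᵢ), where nᵢ is the stratum total.
Stratum 1 (Site A): n = 534; a·d/n = 316·105/534 = 62.1348; b·c/n = 39·74/534 = 5.4045
Stratum 2 (Site B): n = 682; a·d/n = 256·244/682 = 91.5894; b·c/n = 92·90/682 = 12.1408
Stratum 3 (Site C): n = 369; a·d/n = 109·171/369 = 50.5122; b·c/n = 27·62/369 = 4.5366
OR_MH = (62.1348 + 91.5894 + 50.5122) / (5.4045 + 12.1408 + 4.5366) = 204.2365 / 22.0818 = 9.24907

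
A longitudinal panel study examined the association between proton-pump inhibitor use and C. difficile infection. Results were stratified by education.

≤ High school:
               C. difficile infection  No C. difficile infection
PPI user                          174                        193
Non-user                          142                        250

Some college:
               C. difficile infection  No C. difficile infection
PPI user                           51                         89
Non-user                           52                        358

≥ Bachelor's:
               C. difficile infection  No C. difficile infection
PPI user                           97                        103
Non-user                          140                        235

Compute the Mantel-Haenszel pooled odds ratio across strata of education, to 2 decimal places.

OR_MH = Σ(aᵢdᵢ/nᵢ) / Σ(bᵢcᵢ/nᵢ), where nᵢ is the stratum total.
Stratum 1 (≤ High school): n = 759; a·d/n = 174·250/759 = 57.3123; b·c/n = 193·142/759 = 36.1080
Stratum 2 (Some college): n = 550; a·d/n = 51·358/550 = 33.1964; b·c/n = 89·52/550 = 8.4145
Stratum 3 (≥ Bachelor's): n = 575; a·d/n = 97·235/575 = 39.6435; b·c/n = 103·140/575 = 25.0783
OR_MH = (57.3123 + 33.1964 + 39.6435) / (36.1080 + 8.4145 + 25.0783) = 130.1521 / 69.6008 = 1.86998

1.87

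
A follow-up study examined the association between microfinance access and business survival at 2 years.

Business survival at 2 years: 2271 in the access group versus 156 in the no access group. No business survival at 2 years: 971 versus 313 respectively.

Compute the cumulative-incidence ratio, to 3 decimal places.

2.106

From the description: a = 2271, b = 971, c = 156, d = 313.
Risk in exposed = 2271/3242 = 0.70049; risk in unexposed = 156/469 = 0.33262.
RR = 0.70049 / 0.33262 = 2.10597
The risk among the exposed is 2.11 times that among the unexposed.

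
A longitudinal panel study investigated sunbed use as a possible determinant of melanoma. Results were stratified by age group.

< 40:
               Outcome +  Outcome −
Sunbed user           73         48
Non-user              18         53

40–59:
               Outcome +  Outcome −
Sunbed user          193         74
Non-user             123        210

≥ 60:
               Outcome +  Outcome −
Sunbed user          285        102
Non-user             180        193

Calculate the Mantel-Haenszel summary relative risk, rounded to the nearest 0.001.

1.737

RR_MH = Σ(aᵢ·n₀ᵢ/nᵢ) / Σ(cᵢ·n₁ᵢ/nᵢ), with n₁ᵢ = aᵢ+bᵢ (exposed), n₀ᵢ = cᵢ+dᵢ (unexposed), nᵢ = n₁ᵢ+n₀ᵢ.
Stratum 1 (< 40): n₁ = 121, n₀ = 71, n = 192; a·n₀/n = 73·71/192 = 26.9948; c·n₁/n = 18·121/192 = 11.3438
Stratum 2 (40–59): n₁ = 267, n₀ = 333, n = 600; a·n₀/n = 193·333/600 = 107.1150; c·n₁/n = 123·267/600 = 54.7350
Stratum 3 (≥ 60): n₁ = 387, n₀ = 373, n = 760; a·n₀/n = 285·373/760 = 139.8750; c·n₁/n = 180·387/760 = 91.6579
RR_MH = (26.9948 + 107.1150 + 139.8750) / (11.3438 + 54.7350 + 91.6579) = 273.9848 / 157.7366 = 1.73698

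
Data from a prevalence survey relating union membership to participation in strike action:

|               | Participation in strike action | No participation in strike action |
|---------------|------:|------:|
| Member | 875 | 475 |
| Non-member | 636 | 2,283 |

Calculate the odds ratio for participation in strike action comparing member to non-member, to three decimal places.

6.612

Cells: a = 875, b = 475, c = 636, d = 2283.
OR = (a·d)/(b·c) = (875 × 2283) / (475 × 636) = 1997625 / 302100 = 6.61246
The odds of participation in strike action are about 6.61 times as high in the member group.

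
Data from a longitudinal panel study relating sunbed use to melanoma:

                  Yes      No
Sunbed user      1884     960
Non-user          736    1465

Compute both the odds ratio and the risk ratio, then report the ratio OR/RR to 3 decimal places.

1.972

Cells: a = 1884, b = 960, c = 736, d = 1465.
OR = (1884·1465)/(960·736) = 2760060/706560 = 3.90633
Risk in exposed = 1884/2844 = 0.66245; risk in unexposed = 736/2201 = 0.33439; RR = 1.98104
OR/RR = 3.90633 / 1.98104 = 1.97186
The outcome is not rare, so the OR lies further from 1 than the RR.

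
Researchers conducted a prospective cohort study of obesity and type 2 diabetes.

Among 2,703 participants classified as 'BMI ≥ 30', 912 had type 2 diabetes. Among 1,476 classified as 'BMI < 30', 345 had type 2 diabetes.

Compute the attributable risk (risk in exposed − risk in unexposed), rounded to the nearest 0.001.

0.104

From the description: a = 912, b = 1791, c = 345, d = 1131.
Risk in exposed = 912/2703 = 0.337403; risk in unexposed = 345/1476 = 0.233740.
Risk difference = 0.337403 − 0.233740 = 0.103663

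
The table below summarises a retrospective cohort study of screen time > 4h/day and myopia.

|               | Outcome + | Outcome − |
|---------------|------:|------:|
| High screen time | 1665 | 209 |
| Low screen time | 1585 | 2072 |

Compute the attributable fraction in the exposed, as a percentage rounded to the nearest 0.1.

51.2

Cells: a = 1665, b = 209, c = 1585, d = 2072.
Risk in exposed = 1665/1874 = 0.88847; risk in unexposed = 1585/3657 = 0.43342.
RR = 0.88847/0.43342 = 2.04994
AR% = (RR − 1)/RR × 100 = (2.04994 − 1)/2.04994 × 100 = 51.2180%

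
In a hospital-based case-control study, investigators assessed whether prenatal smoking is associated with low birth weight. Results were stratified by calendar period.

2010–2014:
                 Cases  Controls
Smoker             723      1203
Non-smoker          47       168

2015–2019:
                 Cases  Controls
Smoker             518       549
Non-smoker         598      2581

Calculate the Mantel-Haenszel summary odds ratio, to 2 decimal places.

3.58

OR_MH = Σ(aᵢdᵢ/nᵢ) / Σ(bᵢcᵢ/nᵢ), where nᵢ is the stratum total.
Stratum 1 (2010–2014): n = 2141; a·d/n = 723·168/2141 = 56.7324; b·c/n = 1203·47/2141 = 26.4087
Stratum 2 (2015–2019): n = 4246; a·d/n = 518·2581/4246 = 314.8747; b·c/n = 549·598/4246 = 77.3203
OR_MH = (56.7324 + 314.8747) / (26.4087 + 77.3203) = 371.6071 / 103.7290 = 3.58248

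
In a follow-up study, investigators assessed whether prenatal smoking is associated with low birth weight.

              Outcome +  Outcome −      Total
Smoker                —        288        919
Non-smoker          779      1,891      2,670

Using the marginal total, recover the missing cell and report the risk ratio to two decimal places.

The missing cell is in the exposed row: 919 − 288 = 631.
So a = 631, b = 288, c = 779, d = 1891.
RR = [a/(a+b)] / [c/(c+d)] = (631/919) / (779/2670) = 0.68662/0.29176 = 2.35336

2.35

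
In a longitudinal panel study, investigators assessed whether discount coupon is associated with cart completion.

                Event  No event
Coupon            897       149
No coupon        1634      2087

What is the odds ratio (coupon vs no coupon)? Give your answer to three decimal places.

7.689

Cells: a = 897, b = 149, c = 1634, d = 2087.
OR = (a·d)/(b·c) = (897 × 2087) / (149 × 1634) = 1872039 / 243466 = 7.68912
The odds of cart completion are about 7.69 times as high in the coupon group.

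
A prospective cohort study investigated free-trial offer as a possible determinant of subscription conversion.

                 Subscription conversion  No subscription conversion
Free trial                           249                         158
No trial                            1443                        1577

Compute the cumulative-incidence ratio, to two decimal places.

Cells: a = 249, b = 158, c = 1443, d = 1577.
Risk in exposed = 249/407 = 0.61179; risk in unexposed = 1443/3020 = 0.47781.
RR = 0.61179 / 0.47781 = 1.28040
The risk among the exposed is 1.28 times that among the unexposed.

1.28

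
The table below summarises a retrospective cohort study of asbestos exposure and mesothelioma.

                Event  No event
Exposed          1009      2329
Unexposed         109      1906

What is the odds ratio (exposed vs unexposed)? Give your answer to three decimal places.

Cells: a = 1009, b = 2329, c = 109, d = 1906.
OR = (a·d)/(b·c) = (1009 × 1906) / (2329 × 109) = 1923154 / 253861 = 7.57562
The odds of mesothelioma are about 7.58 times as high in the exposed group.

7.576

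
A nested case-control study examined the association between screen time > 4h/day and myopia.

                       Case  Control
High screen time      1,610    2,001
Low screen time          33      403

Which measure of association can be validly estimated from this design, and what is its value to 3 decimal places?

Cells: a = 1610, b = 2001, c = 33, d = 403.
This is a nested case-control study: participants were sampled on outcome status, so risks in the source population cannot be estimated directly — relative risk is not valid here. The odds ratio is the appropriate measure.
OR = (a·d)/(b·c) = (1610 × 403) / (2001 × 33) = 648830 / 66033 = 9.82584

9.826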